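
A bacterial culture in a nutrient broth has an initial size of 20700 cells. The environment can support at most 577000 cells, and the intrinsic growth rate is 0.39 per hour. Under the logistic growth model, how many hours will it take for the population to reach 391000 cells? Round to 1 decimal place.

A = (K − N₀)/N₀ = (577000 − 20700)/20700 = 26.874.
Solve 577000/(1 + 26.874·e^(−0.39t)) = 391000: 1 + 26.874·e^(−0.39t) = 1.4757, so e^(−0.39t) = 0.017701.
−0.39·t = ln(0.017701) = -4.0341, so t = 4.0341/0.39 = 10.344.

10.3 hours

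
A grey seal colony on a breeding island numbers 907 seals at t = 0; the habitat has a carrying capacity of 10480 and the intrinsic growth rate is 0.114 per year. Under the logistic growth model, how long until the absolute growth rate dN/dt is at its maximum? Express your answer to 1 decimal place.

20.7 years

Logistic growth is fastest at N = K/2 = 5240.
A = (K − N₀)/N₀ = 10.555. Set K/(1 + A·e^(−rt)) = K/2 → A·e^(−rt) = 1.
e^(−0.114t) = 1/10.555 = 0.0947456, so t = ln(10.555)/0.114 = 2.3566/0.114 = 20.672.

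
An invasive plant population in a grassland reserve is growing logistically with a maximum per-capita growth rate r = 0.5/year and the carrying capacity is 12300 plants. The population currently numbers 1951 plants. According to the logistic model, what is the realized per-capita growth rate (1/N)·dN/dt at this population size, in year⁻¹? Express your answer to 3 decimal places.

0.421 per year

(1/N)·dN/dt = r(1 − N/K) = 0.5 × (1 − 1951/12300).
= 0.5 × 0.84138 = 0.42069.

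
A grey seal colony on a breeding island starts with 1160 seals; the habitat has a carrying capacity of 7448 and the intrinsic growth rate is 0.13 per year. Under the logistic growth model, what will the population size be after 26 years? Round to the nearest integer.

6288 seals

A = (K − N₀)/N₀ = (7448 − 1160)/1160 = 5.4207.
N(t) = K/(1 + A·e^(−rt)) = 7448/(1 + 5.4207×e^(−0.13×26)).
e^(−3.38) = 0.034047; denominator = 1 + 5.4207×0.034047 = 1.1846.
N = 7448/1.1846 = 6287.56.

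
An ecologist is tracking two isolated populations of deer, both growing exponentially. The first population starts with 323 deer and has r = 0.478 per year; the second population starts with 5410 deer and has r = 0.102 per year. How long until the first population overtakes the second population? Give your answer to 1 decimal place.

Set 323·e^(0.478t) = 5410·e^(0.102t).
e^((0.478 − 0.102)t) = 5410/323 → e^(0.376·t) = 16.749.
0.376·t = ln(16.749) = 2.8184, so t = 2.8184/0.376 = 7.4956.

7.5 years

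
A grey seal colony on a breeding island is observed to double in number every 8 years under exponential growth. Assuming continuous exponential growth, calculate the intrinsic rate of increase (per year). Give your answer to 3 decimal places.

r = ln(2)/t_d = 0.6931/8 = 0.086643.

0.087 per year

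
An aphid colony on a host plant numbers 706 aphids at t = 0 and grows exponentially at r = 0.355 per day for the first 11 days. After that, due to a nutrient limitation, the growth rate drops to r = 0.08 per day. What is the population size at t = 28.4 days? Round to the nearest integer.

141014 aphids

Phase 1: N(11) = 706·e^(0.355×11) = 706·e^3.905 = 35053.
Phase 2 runs for 28.4 − 11 = 17.4 days at r = 0.08.
N(28.4) = 35053·e^(0.08×17.4) = 35053·e^1.392 = 141014.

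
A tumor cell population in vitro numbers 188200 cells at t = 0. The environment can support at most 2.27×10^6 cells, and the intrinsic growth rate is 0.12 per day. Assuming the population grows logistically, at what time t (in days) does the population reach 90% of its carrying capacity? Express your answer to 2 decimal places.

A = (K − N₀)/N₀ = (2.27×10^6 − 188200)/188200 = 11.062.
Solve 2.27×10^6/(1 + 11.062·e^(−0.12t)) = 2.043×10^6: 1 + 11.062·e^(−0.12t) = 1.1111, so e^(−0.12t) = 0.0100447.
−0.12·t = ln(0.0100447) = -4.6007, so t = 4.6007/0.12 = 38.339.

38.34 days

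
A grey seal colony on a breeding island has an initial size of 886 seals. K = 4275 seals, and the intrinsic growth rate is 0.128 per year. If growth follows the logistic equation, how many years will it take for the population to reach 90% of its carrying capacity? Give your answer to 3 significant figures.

A = (K − N₀)/N₀ = (4275 − 886)/886 = 3.8251.
Solve 4275/(1 + 3.8251·e^(−0.128t)) = 3847.5: 1 + 3.8251·e^(−0.128t) = 1.1111, so e^(−0.128t) = 0.0290482.
−0.128·t = ln(0.0290482) = -3.5388, so t = 3.5388/0.128 = 27.647.

27.6 years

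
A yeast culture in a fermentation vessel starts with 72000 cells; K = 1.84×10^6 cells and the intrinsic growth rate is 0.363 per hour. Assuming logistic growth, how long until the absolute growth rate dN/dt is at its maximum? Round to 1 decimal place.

Logistic growth is fastest at N = K/2 = 920000.
A = (K − N₀)/N₀ = 24.556. Set K/(1 + A·e^(−rt)) = K/2 → A·e^(−rt) = 1.
e^(−0.363t) = 1/24.556 = 0.040724, so t = ln(24.556)/0.363 = 3.2009/0.363 = 8.818.

8.8 hours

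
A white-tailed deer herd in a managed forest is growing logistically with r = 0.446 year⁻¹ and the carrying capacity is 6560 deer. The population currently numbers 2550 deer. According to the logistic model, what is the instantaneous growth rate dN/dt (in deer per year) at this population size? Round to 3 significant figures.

dN/dt = rN(1 − N/K) = 0.446 × 2550 × (1 − 2550/6560).
1 − 2550/6560 = 0.61128; dN/dt = 0.446 × 2550 × 0.61128 = 695.21.

695 deer per year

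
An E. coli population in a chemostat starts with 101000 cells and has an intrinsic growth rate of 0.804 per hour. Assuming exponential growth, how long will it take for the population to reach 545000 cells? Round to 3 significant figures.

2.10 hours

Set N₀·e^(rt) = 545000: e^(0.804·t) = 545000/101000 = 5.396.
0.804·t = ln(5.396) = 1.6857, so t = 1.6857/0.804 = 2.0966.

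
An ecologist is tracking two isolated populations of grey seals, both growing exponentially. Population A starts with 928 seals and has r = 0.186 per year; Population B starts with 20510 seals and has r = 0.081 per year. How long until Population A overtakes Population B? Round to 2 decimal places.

Set 928·e^(0.186t) = 20510·e^(0.081t).
e^((0.186 − 0.081)t) = 20510/928 → e^(0.105·t) = 22.101.
0.105·t = ln(22.101) = 3.0956, so t = 3.0956/0.105 = 29.482.

29.48 years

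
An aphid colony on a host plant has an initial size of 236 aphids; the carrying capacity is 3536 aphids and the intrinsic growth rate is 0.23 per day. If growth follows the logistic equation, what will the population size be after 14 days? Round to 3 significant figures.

2270 aphids

A = (K − N₀)/N₀ = (3536 − 236)/236 = 13.983.
N(t) = K/(1 + A·e^(−rt)) = 3536/(1 + 13.983×e^(−0.23×14)).
e^(−3.22) = 0.039955; denominator = 1 + 13.983×0.039955 = 1.5587.
N = 3536/1.5587 = 2268.57.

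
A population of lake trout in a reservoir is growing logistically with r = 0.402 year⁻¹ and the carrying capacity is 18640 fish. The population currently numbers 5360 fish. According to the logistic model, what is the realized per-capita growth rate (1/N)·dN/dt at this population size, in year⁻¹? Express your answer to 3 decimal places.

(1/N)·dN/dt = r(1 − N/K) = 0.402 × (1 − 5360/18640).
= 0.402 × 0.71245 = 0.2864.

0.286 per year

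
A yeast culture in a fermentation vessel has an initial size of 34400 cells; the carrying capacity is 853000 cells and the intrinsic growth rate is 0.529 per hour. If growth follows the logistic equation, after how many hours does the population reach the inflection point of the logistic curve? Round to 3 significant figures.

5.99 hours

Logistic growth is fastest at N = K/2 = 426500.
A = (K − N₀)/N₀ = 23.797. Set K/(1 + A·e^(−rt)) = K/2 → A·e^(−rt) = 1.
e^(−0.529t) = 1/23.797 = 0.042023, so t = ln(23.797)/0.529 = 3.1695/0.529 = 5.9916.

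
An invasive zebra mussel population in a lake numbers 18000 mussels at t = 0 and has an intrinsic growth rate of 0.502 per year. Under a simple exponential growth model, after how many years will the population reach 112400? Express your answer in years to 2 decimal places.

Set N₀·e^(rt) = 112400: e^(0.502·t) = 112400/18000 = 6.2444.
0.502·t = ln(6.2444) = 1.8317, so t = 1.8317/0.502 = 3.6488.

3.65 years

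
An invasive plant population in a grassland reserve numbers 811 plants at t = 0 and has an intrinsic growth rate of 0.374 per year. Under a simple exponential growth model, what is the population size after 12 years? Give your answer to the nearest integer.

N(t) = N₀·e^(rt) = 811 × e^(0.374×12) = 811 × e^4.488.
e^4.488 ≈ 88.943, so N ≈ 811 × 88.943 = 72133.1.

72133 plants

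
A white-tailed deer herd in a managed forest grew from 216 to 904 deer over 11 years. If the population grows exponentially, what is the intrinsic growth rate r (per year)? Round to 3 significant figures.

From N(t) = N₀·e^(rt): e^(r·11) = 904/216 = 4.1852.
r·11 = ln(4.1852) = 1.4316, so r = 1.4316/11 = 0.13014.

0.130 per year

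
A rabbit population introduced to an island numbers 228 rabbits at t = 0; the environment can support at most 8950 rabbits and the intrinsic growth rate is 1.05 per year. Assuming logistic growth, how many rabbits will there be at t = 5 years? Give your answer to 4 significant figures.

7454 rabbits

A = (K − N₀)/N₀ = (8950 − 228)/228 = 38.254.
N(t) = K/(1 + A·e^(−rt)) = 8950/(1 + 38.254×e^(−1.05×5)).
e^(−5.25) = 0.0052475; denominator = 1 + 38.254×0.0052475 = 1.2007.
N = 8950/1.2007 = 7453.73.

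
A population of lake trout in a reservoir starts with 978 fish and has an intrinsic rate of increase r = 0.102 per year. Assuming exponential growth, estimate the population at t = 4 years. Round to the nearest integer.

N(t) = N₀·e^(rt) = 978 × e^(0.102×4) = 978 × e^0.408.
e^0.408 ≈ 1.5038, so N ≈ 978 × 1.5038 = 1470.72.

1471 fish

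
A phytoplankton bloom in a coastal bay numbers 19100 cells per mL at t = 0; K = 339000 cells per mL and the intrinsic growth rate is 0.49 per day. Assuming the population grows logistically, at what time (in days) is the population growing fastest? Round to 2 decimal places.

5.75 days

Logistic growth is fastest at N = K/2 = 169500.
A = (K − N₀)/N₀ = 16.749. Set K/(1 + A·e^(−rt)) = K/2 → A·e^(−rt) = 1.
e^(−0.49t) = 1/16.749 = 0.0597062, so t = ln(16.749)/0.49 = 2.8183/0.49 = 5.7517.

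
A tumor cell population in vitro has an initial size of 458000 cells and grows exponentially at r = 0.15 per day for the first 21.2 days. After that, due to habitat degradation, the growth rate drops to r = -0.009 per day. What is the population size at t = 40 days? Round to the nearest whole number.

Phase 1: N(21.2) = 458000·e^(0.15×21.2) = 458000·e^3.18 = 1.101341×10^7.
Phase 2 runs for 40 − 21.2 = 18.8 days at r = -0.009.
N(40) = 1.101341×10^7·e^(-0.009×18.8) = 1.101341×10^7·e^-0.1692 = 9.299065×10^6.

9299065 cells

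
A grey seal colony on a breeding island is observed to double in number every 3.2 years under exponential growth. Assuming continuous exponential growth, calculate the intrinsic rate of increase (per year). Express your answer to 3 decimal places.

0.217 per year

r = ln(2)/t_d = 0.6931/3.2 = 0.21661.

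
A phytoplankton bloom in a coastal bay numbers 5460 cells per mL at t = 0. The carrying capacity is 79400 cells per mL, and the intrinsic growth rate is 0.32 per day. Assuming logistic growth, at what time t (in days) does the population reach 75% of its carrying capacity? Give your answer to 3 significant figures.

A = (K − N₀)/N₀ = (79400 − 5460)/5460 = 13.542.
Solve 79400/(1 + 13.542·e^(−0.32t)) = 59550: 1 + 13.542·e^(−0.32t) = 1.3333, so e^(−0.32t) = 0.0246146.
−0.32·t = ln(0.0246146) = -3.7044, so t = 3.7044/0.32 = 11.576.

11.6 days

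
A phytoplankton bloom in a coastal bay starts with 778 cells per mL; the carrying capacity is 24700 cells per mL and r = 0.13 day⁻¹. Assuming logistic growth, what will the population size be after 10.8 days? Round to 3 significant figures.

2890 cells per mL

A = (K − N₀)/N₀ = (24700 − 778)/778 = 30.748.
N(t) = K/(1 + A·e^(−rt)) = 24700/(1 + 30.748×e^(−0.13×10.8)).
e^(−1.404) = 0.24561; denominator = 1 + 30.748×0.24561 = 8.5521.
N = 24700/8.5521 = 2888.18.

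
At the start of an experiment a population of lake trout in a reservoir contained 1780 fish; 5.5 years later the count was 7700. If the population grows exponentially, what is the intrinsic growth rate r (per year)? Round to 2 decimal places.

From N(t) = N₀·e^(rt): e^(r·5.5) = 7700/1780 = 4.3258.
r·5.5 = ln(4.3258) = 1.4646, so r = 1.4646/5.5 = 0.26629.

0.27 per year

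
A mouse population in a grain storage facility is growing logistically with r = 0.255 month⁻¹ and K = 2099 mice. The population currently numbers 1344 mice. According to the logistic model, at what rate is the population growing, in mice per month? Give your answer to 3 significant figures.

123 mice per month

dN/dt = rN(1 − N/K) = 0.255 × 1344 × (1 − 1344/2099).
1 − 1344/2099 = 0.3597; dN/dt = 0.255 × 1344 × 0.3597 = 123.27.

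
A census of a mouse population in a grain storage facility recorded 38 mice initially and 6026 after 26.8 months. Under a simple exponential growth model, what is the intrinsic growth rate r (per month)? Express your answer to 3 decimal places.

0.189 per month

From N(t) = N₀·e^(rt): e^(r·26.8) = 6026/38 = 158.58.
r·26.8 = ln(158.58) = 5.0663, so r = 5.0663/26.8 = 0.18904.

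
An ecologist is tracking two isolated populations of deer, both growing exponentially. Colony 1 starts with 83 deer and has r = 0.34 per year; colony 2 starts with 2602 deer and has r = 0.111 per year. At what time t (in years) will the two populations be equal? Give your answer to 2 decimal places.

15.04 years

Set 83·e^(0.34t) = 2602·e^(0.111t).
e^((0.34 − 0.111)t) = 2602/83 → e^(0.229·t) = 31.349.
0.229·t = ln(31.349) = 3.4452, so t = 3.4452/0.229 = 15.045.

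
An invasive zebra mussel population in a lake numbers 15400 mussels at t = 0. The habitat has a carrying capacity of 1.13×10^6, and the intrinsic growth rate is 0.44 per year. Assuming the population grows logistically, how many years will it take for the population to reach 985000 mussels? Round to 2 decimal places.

14.09 years

A = (K − N₀)/N₀ = (1.13×10^6 − 15400)/15400 = 72.377.
Solve 1.13×10^6/(1 + 72.377·e^(−0.44t)) = 985000: 1 + 72.377·e^(−0.44t) = 1.1472, so e^(−0.44t) = 0.00203392.
−0.44·t = ln(0.00203392) = -6.1978, so t = 6.1978/0.44 = 14.086.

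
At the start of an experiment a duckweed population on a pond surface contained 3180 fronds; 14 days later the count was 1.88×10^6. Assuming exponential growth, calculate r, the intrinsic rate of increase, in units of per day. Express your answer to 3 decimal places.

From N(t) = N₀·e^(rt): e^(r·14) = 1.88×10^6/3180 = 591.19.
r·14 = ln(591.19) = 6.3821, so r = 6.3821/14 = 0.45587.

0.456 per day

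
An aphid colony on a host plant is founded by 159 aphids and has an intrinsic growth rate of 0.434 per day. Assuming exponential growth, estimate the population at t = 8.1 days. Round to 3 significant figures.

5350 aphids

N(t) = N₀·e^(rt) = 159 × e^(0.434×8.1) = 159 × e^3.515.
e^3.515 ≈ 33.629, so N ≈ 159 × 33.629 = 5347.07.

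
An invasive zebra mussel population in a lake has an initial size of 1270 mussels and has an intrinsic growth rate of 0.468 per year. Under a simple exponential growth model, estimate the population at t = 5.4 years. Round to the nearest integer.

15898 mussels

N(t) = N₀·e^(rt) = 1270 × e^(0.468×5.4) = 1270 × e^2.527.
e^2.527 ≈ 12.518, so N ≈ 1270 × 12.518 = 15898.4.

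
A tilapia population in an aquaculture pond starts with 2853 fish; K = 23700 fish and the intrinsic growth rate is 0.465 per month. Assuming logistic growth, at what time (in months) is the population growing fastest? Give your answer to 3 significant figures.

4.28 months

Logistic growth is fastest at N = K/2 = 11850.
A = (K − N₀)/N₀ = 7.307. Set K/(1 + A·e^(−rt)) = K/2 → A·e^(−rt) = 1.
e^(−0.465t) = 1/7.307 = 0.136854, so t = ln(7.307)/0.465 = 1.9888/0.465 = 4.2771.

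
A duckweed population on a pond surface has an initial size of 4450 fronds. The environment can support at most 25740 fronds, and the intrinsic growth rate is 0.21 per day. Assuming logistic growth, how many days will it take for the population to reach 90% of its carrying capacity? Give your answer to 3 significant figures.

A = (K − N₀)/N₀ = (25740 − 4450)/4450 = 4.7843.
Solve 25740/(1 + 4.7843·e^(−0.21t)) = 23166: 1 + 4.7843·e^(−0.21t) = 1.1111, so e^(−0.21t) = 0.0232243.
−0.21·t = ln(0.0232243) = -3.7626, so t = 3.7626/0.21 = 17.917.

17.9 days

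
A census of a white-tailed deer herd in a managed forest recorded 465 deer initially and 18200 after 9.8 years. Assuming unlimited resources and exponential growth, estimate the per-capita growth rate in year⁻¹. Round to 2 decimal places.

0.37 per year

From N(t) = N₀·e^(rt): e^(r·9.8) = 18200/465 = 39.14.
r·9.8 = ln(39.14) = 3.6671, so r = 3.6671/9.8 = 0.3742.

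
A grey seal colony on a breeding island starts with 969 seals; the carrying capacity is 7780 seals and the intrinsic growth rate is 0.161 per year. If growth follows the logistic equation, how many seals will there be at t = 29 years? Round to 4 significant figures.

A = (K − N₀)/N₀ = (7780 − 969)/969 = 7.0289.
N(t) = K/(1 + A·e^(−rt)) = 7780/(1 + 7.0289×e^(−0.161×29)).
e^(−4.669) = 0.0093816; denominator = 1 + 7.0289×0.0093816 = 1.0659.
N = 7780/1.0659 = 7298.7.

7299 seals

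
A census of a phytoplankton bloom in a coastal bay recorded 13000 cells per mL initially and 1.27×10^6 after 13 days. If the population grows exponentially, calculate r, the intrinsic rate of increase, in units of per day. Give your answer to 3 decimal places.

From N(t) = N₀·e^(rt): e^(r·13) = 1.27×10^6/13000 = 97.692.
r·13 = ln(97.692) = 4.5818, so r = 4.5818/13 = 0.35245.

0.352 per day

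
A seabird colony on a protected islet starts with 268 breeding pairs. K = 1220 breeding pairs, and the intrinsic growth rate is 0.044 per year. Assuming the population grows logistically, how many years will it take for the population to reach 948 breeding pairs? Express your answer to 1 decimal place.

A = (K − N₀)/N₀ = (1220 − 268)/268 = 3.5522.
Solve 1220/(1 + 3.5522·e^(−0.044t)) = 948: 1 + 3.5522·e^(−0.044t) = 1.2869, so e^(−0.044t) = 0.0807715.
−0.044·t = ln(0.0807715) = -2.5161, so t = 2.5161/0.044 = 57.185.

57.2 years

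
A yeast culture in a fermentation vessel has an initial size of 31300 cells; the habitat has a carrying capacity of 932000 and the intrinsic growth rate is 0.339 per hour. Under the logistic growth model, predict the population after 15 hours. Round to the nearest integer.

A = (K − N₀)/N₀ = (932000 − 31300)/31300 = 28.776.
N(t) = K/(1 + A·e^(−rt)) = 932000/(1 + 28.776×e^(−0.339×15)).
e^(−5.085) = 0.0061889; denominator = 1 + 28.776×0.0061889 = 1.1781.
N = 932000/1.1781 = 791109.

791109 cells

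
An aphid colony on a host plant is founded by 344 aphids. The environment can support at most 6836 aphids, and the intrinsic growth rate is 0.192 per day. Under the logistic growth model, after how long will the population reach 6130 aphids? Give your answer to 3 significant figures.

26.6 days

A = (K − N₀)/N₀ = (6836 − 344)/344 = 18.872.
Solve 6836/(1 + 18.872·e^(−0.192t)) = 6130: 1 + 18.872·e^(−0.192t) = 1.1152, so e^(−0.192t) = 0.00610273.
−0.192·t = ln(0.00610273) = -5.099, so t = 5.099/0.192 = 26.557.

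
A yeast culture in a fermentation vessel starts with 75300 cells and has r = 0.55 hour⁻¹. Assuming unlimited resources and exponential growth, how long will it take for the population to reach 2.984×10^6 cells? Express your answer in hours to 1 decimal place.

6.7 hours

Set N₀·e^(rt) = 2.984×10^6: e^(0.55·t) = 2.984×10^6/75300 = 39.628.
0.55·t = ln(39.628) = 3.6795, so t = 3.6795/0.55 = 6.6901.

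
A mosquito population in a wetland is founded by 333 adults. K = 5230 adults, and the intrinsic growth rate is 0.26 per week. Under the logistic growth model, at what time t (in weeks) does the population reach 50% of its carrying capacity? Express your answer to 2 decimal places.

A = (K − N₀)/N₀ = (5230 − 333)/333 = 14.706.
Solve 5230/(1 + 14.706·e^(−0.26t)) = 2615: 1 + 14.706·e^(−0.26t) = 2, so e^(−0.26t) = 0.0680008.
−0.26·t = ln(0.0680008) = -2.6882, so t = 2.6882/0.26 = 10.339.

10.34 weeks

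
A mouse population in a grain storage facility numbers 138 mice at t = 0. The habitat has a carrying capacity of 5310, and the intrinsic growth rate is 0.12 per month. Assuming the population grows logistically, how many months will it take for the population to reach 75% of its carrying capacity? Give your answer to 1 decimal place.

A = (K − N₀)/N₀ = (5310 − 138)/138 = 37.478.
Solve 5310/(1 + 37.478·e^(−0.12t)) = 3982.5: 1 + 37.478·e^(−0.12t) = 1.3333, so e^(−0.12t) = 0.00889404.
−0.12·t = ln(0.00889404) = -4.7224, so t = 4.7224/0.12 = 39.353.

39.4 months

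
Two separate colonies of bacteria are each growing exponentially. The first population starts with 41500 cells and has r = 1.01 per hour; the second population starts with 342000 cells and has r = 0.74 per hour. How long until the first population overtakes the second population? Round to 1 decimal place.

Set 41500·e^(1.01t) = 342000·e^(0.74t).
e^((1.01 − 0.74)t) = 342000/41500 → e^(0.27·t) = 8.241.
0.27·t = ln(8.241) = 2.1091, so t = 2.1091/0.27 = 7.8115.

7.8 hours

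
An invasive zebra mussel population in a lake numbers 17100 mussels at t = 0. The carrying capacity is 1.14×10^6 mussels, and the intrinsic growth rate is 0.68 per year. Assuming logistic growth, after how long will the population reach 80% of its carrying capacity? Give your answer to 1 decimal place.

8.2 years

A = (K − N₀)/N₀ = (1.14×10^6 − 17100)/17100 = 65.667.
Solve 1.14×10^6/(1 + 65.667·e^(−0.68t)) = 912000: 1 + 65.667·e^(−0.68t) = 1.25, so e^(−0.68t) = 0.00380711.
−0.68·t = ln(0.00380711) = -5.5709, so t = 5.5709/0.68 = 8.1925.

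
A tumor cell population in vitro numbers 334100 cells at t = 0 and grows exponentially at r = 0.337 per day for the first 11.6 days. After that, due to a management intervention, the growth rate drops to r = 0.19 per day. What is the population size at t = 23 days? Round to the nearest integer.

145312278 cells

Phase 1: N(11.6) = 334100·e^(0.337×11.6) = 334100·e^3.909 = 1.665791×10^7.
Phase 2 runs for 23 − 11.6 = 11.4 days at r = 0.19.
N(23) = 1.665791×10^7·e^(0.19×11.4) = 1.665791×10^7·e^2.166 = 1.453123×10^8.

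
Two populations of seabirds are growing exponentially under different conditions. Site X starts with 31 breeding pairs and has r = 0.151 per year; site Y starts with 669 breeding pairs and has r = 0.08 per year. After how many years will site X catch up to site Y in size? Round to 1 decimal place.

43.3 years

Set 31·e^(0.151t) = 669·e^(0.08t).
e^((0.151 − 0.08)t) = 669/31 → e^(0.071·t) = 21.581.
0.071·t = ln(21.581) = 3.0718, so t = 3.0718/0.071 = 43.265.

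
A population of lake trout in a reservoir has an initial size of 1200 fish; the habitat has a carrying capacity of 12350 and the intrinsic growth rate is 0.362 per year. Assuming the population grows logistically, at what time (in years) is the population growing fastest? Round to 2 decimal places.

Logistic growth is fastest at N = K/2 = 6175.
A = (K − N₀)/N₀ = 9.2917. Set K/(1 + A·e^(−rt)) = K/2 → A·e^(−rt) = 1.
e^(−0.362t) = 1/9.2917 = 0.107623, so t = ln(9.2917)/0.362 = 2.2291/0.362 = 6.1578.

6.16 years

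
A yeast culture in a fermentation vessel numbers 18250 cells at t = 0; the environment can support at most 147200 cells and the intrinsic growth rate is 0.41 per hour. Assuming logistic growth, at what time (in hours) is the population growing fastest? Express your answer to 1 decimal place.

Logistic growth is fastest at N = K/2 = 73600.
A = (K − N₀)/N₀ = 7.0658. Set K/(1 + A·e^(−rt)) = K/2 → A·e^(−rt) = 1.
e^(−0.41t) = 1/7.0658 = 0.141528, so t = ln(7.0658)/0.41 = 1.9553/0.41 = 4.7689.

4.8 hours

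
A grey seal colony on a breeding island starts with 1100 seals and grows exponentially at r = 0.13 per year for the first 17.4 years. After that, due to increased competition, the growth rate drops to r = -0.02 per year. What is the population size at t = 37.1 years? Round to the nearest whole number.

Phase 1: N(17.4) = 1100·e^(0.13×17.4) = 1100·e^2.262 = 10562.5.
Phase 2 runs for 37.1 − 17.4 = 19.7 years at r = -0.02.
N(37.1) = 10562.5·e^(-0.02×19.7) = 10562.5·e^-0.394 = 7122.87.

7123 seals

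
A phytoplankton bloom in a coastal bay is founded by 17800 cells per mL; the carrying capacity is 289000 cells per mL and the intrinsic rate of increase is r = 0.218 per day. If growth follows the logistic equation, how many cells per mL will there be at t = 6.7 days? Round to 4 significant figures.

63710 cells per mL

A = (K − N₀)/N₀ = (289000 − 17800)/17800 = 15.236.
N(t) = K/(1 + A·e^(−rt)) = 289000/(1 + 15.236×e^(−0.218×6.7)).
e^(−1.461) = 0.2321; denominator = 1 + 15.236×0.2321 = 4.5362.
N = 289000/4.5362 = 63709.4.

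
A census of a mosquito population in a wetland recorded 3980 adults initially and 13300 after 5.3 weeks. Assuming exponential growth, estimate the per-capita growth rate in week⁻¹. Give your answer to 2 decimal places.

0.23 per week

From N(t) = N₀·e^(rt): e^(r·5.3) = 13300/3980 = 3.3417.
r·5.3 = ln(3.3417) = 1.2065, so r = 1.2065/5.3 = 0.22764.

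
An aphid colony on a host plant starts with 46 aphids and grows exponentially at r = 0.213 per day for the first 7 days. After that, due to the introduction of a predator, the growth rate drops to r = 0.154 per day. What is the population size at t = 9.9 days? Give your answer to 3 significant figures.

Phase 1: N(7) = 46·e^(0.213×7) = 46·e^1.491 = 204.311.
Phase 2 runs for 9.9 − 7 = 2.9 days at r = 0.154.
N(9.9) = 204.311·e^(0.154×2.9) = 204.311·e^0.4466 = 319.335.

319 aphids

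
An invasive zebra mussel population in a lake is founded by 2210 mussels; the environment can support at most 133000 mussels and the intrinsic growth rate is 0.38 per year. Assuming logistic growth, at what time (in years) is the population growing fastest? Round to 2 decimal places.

10.74 years

Logistic growth is fastest at N = K/2 = 66500.
A = (K − N₀)/N₀ = 59.181. Set K/(1 + A·e^(−rt)) = K/2 → A·e^(−rt) = 1.
e^(−0.38t) = 1/59.181 = 0.0168973, so t = ln(59.181)/0.38 = 4.0806/0.38 = 10.738.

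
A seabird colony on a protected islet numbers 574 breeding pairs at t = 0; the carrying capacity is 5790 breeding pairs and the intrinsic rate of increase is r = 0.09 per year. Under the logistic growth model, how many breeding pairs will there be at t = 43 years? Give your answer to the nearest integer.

A = (K − N₀)/N₀ = (5790 − 574)/574 = 9.0871.
N(t) = K/(1 + A·e^(−rt)) = 5790/(1 + 9.0871×e^(−0.09×43)).
e^(−3.87) = 0.020858; denominator = 1 + 9.0871×0.020858 = 1.1895.
N = 5790/1.1895 = 4867.42.

4867 breeding pairs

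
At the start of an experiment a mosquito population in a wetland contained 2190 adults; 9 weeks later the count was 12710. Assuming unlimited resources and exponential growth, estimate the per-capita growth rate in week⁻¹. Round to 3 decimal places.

From N(t) = N₀·e^(rt): e^(r·9) = 12710/2190 = 5.8037.
r·9 = ln(5.8037) = 1.7585, so r = 1.7585/9 = 0.19539.

0.195 per week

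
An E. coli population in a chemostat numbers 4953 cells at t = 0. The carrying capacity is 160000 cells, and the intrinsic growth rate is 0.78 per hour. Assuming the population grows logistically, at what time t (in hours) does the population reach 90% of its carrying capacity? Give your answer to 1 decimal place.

7.2 hours

A = (K − N₀)/N₀ = (160000 − 4953)/4953 = 31.304.
Solve 160000/(1 + 31.304·e^(−0.78t)) = 144000: 1 + 31.304·e^(−0.78t) = 1.1111, so e^(−0.78t) = 0.00354946.
−0.78·t = ln(0.00354946) = -5.641, so t = 5.641/0.78 = 7.232.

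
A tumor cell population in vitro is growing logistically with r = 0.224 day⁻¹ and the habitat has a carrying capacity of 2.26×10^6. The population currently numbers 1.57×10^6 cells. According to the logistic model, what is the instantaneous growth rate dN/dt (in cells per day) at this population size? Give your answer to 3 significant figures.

dN/dt = rN(1 − N/K) = 0.224 × 1.57×10^6 × (1 − 1.57×10^6/2.26×10^6).
1 − 1.57×10^6/2.26×10^6 = 0.30531; dN/dt = 0.224 × 1.57×10^6 × 0.30531 = 1.07371×10^5.

107000 cells per day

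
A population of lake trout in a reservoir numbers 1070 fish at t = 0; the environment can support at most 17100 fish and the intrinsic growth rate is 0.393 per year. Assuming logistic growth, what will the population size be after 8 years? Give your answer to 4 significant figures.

10390 fish

A = (K − N₀)/N₀ = (17100 − 1070)/1070 = 14.981.
N(t) = K/(1 + A·e^(−rt)) = 17100/(1 + 14.981×e^(−0.393×8)).
e^(−3.144) = 0.04311; denominator = 1 + 14.981×0.04311 = 1.6458.
N = 17100/1.6458 = 10389.8.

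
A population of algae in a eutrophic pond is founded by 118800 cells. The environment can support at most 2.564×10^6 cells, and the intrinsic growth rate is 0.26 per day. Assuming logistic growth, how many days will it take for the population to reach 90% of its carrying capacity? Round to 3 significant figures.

A = (K − N₀)/N₀ = (2.564×10^6 − 118800)/118800 = 20.582.
Solve 2.564×10^6/(1 + 20.582·e^(−0.26t)) = 2.3076×10^6: 1 + 20.582·e^(−0.26t) = 1.1111, so e^(−0.26t) = 0.00539833.
−0.26·t = ln(0.00539833) = -5.2217, so t = 5.2217/0.26 = 20.083.

20.1 days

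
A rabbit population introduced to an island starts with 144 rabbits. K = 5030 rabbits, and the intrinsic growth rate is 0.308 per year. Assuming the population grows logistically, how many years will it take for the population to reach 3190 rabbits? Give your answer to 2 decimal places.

13.23 years

A = (K − N₀)/N₀ = (5030 − 144)/144 = 33.931.
Solve 5030/(1 + 33.931·e^(−0.308t)) = 3190: 1 + 33.931·e^(−0.308t) = 1.5768, so e^(−0.308t) = 0.0169995.
−0.308·t = ln(0.0169995) = -4.0746, so t = 4.0746/0.308 = 13.229.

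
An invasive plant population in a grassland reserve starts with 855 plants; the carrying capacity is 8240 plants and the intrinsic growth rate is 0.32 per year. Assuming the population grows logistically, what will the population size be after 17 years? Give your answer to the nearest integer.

7942 plants

A = (K − N₀)/N₀ = (8240 − 855)/855 = 8.6374.
N(t) = K/(1 + A·e^(−rt)) = 8240/(1 + 8.6374×e^(−0.32×17)).
e^(−5.44) = 0.0043395; denominator = 1 + 8.6374×0.0043395 = 1.0375.
N = 8240/1.0375 = 7942.31.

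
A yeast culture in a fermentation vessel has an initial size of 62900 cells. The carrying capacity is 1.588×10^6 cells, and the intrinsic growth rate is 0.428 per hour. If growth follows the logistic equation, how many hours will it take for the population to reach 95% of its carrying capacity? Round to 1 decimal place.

14.3 hours

A = (K − N₀)/N₀ = (1.588×10^6 − 62900)/62900 = 24.246.
Solve 1.588×10^6/(1 + 24.246·e^(−0.428t)) = 1.5086×10^6: 1 + 24.246·e^(−0.428t) = 1.0526, so e^(−0.428t) = 0.00217069.
−0.428·t = ln(0.00217069) = -6.1327, so t = 6.1327/0.428 = 14.329.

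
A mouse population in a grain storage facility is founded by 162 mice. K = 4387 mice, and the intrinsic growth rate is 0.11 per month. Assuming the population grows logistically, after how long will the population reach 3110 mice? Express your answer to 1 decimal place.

37.7 months

A = (K − N₀)/N₀ = (4387 − 162)/162 = 26.08.
Solve 4387/(1 + 26.08·e^(−0.11t)) = 3110: 1 + 26.08·e^(−0.11t) = 1.4106, so e^(−0.11t) = 0.0157441.
−0.11·t = ln(0.0157441) = -4.1513, so t = 4.1513/0.11 = 37.739.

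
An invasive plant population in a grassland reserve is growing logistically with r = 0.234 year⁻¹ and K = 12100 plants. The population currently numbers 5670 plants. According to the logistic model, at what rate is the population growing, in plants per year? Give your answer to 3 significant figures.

705 plants per year

dN/dt = rN(1 − N/K) = 0.234 × 5670 × (1 − 5670/12100).
1 − 5670/12100 = 0.5314; dN/dt = 0.234 × 5670 × 0.5314 = 705.06.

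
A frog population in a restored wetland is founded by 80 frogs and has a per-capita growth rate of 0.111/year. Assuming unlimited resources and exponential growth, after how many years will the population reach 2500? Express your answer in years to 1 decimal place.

31.0 years

Set N₀·e^(rt) = 2500: e^(0.111·t) = 2500/80 = 31.25.
0.111·t = ln(31.25) = 3.442, so t = 3.442/0.111 = 31.009.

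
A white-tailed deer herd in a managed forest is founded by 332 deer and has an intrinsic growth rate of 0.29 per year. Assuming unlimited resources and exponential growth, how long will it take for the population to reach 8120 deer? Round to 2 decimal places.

11.02 years

Set N₀·e^(rt) = 8120: e^(0.29·t) = 8120/332 = 24.458.
0.29·t = ln(24.458) = 3.197, so t = 3.197/0.29 = 11.024.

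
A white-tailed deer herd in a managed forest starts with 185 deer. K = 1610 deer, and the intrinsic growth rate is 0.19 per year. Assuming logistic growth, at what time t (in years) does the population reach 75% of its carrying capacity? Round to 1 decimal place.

16.5 years

A = (K − N₀)/N₀ = (1610 − 185)/185 = 7.7027.
Solve 1610/(1 + 7.7027·e^(−0.19t)) = 1207.5: 1 + 7.7027·e^(−0.19t) = 1.3333, so e^(−0.19t) = 0.0432749.
−0.19·t = ln(0.0432749) = -3.1402, so t = 3.1402/0.19 = 16.527.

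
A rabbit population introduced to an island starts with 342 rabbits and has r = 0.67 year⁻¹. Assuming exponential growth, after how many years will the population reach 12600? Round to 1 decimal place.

Set N₀·e^(rt) = 12600: e^(0.67·t) = 12600/342 = 36.842.
0.67·t = ln(36.842) = 3.6066, so t = 3.6066/0.67 = 5.383.

5.4 years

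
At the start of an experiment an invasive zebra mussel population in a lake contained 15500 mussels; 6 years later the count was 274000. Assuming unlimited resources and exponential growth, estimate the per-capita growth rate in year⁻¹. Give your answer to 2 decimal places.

From N(t) = N₀·e^(rt): e^(r·6) = 274000/15500 = 17.677.
r·6 = ln(17.677) = 2.8723, so r = 2.8723/6 = 0.47871.

0.48 per year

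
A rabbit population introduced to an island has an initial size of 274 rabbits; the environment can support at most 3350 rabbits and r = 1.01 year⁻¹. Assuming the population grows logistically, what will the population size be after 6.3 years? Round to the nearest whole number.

3286 rabbits

A = (K − N₀)/N₀ = (3350 − 274)/274 = 11.226.
N(t) = K/(1 + A·e^(−rt)) = 3350/(1 + 11.226×e^(−1.01×6.3)).
e^(−6.363) = 0.0017242; denominator = 1 + 11.226×0.0017242 = 1.0194.
N = 3350/1.0194 = 3286.39.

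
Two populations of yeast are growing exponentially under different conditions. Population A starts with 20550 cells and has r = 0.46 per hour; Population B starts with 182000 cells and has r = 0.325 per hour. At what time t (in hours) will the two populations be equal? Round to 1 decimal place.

16.2 hours

Set 20550·e^(0.46t) = 182000·e^(0.325t).
e^((0.46 − 0.325)t) = 182000/20550 → e^(0.135·t) = 8.8564.
0.135·t = ln(8.8564) = 2.1811, so t = 2.1811/0.135 = 16.157.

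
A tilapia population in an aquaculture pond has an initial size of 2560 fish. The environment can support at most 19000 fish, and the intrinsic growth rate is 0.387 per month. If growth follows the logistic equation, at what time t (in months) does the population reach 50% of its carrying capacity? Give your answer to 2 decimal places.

4.81 months

A = (K − N₀)/N₀ = (19000 − 2560)/2560 = 6.4219.
Solve 19000/(1 + 6.4219·e^(−0.387t)) = 9500: 1 + 6.4219·e^(−0.387t) = 2, so e^(−0.387t) = 0.155718.
−0.387·t = ln(0.155718) = -1.8597, so t = 1.8597/0.387 = 4.8055.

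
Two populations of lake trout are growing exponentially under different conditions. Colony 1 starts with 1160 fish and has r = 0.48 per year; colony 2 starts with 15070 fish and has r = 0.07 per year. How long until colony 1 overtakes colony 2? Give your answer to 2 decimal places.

6.25 years

Set 1160·e^(0.48t) = 15070·e^(0.07t).
e^((0.48 − 0.07)t) = 15070/1160 → e^(0.41·t) = 12.991.
0.41·t = ln(12.991) = 2.5643, so t = 2.5643/0.41 = 6.2544.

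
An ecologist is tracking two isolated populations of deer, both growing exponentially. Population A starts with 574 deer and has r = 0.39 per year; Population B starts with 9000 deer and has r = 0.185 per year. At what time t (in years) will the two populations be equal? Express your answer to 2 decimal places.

Set 574·e^(0.39t) = 9000·e^(0.185t).
e^((0.39 − 0.185)t) = 9000/574 → e^(0.205·t) = 15.679.
0.205·t = ln(15.679) = 2.7524, so t = 2.7524/0.205 = 13.426.

13.43 years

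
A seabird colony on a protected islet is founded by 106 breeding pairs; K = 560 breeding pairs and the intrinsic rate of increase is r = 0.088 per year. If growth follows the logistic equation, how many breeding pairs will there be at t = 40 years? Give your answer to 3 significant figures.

A = (K − N₀)/N₀ = (560 − 106)/106 = 4.283.
N(t) = K/(1 + A·e^(−rt)) = 560/(1 + 4.283×e^(−0.088×40)).
e^(−3.52) = 0.029599; denominator = 1 + 4.283×0.029599 = 1.1268.
N = 560/1.1268 = 496.994.

497 breeding pairs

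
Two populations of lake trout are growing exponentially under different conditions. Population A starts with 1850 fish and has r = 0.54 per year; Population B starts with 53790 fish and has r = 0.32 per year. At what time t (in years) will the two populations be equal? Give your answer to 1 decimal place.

Set 1850·e^(0.54t) = 53790·e^(0.32t).
e^((0.54 − 0.32)t) = 53790/1850 → e^(0.22·t) = 29.076.
0.22·t = ln(29.076) = 3.3699, so t = 3.3699/0.22 = 15.318.

15.3 years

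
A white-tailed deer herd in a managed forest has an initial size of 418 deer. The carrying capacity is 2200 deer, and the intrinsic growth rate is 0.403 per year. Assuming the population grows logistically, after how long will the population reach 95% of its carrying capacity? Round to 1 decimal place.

10.9 years

A = (K − N₀)/N₀ = (2200 − 418)/418 = 4.2632.
Solve 2200/(1 + 4.2632·e^(−0.403t)) = 2090: 1 + 4.2632·e^(−0.403t) = 1.0526, so e^(−0.403t) = 0.0123457.
−0.403·t = ln(0.0123457) = -4.3944, so t = 4.3944/0.403 = 10.904.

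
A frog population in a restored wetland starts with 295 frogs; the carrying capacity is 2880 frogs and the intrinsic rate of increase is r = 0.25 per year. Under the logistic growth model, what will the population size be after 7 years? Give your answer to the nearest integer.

1142 frogs

A = (K − N₀)/N₀ = (2880 − 295)/295 = 8.7627.
N(t) = K/(1 + A·e^(−rt)) = 2880/(1 + 8.7627×e^(−0.25×7)).
e^(−1.75) = 0.17377; denominator = 1 + 8.7627×0.17377 = 2.5227.
N = 2880/2.5227 = 1141.62.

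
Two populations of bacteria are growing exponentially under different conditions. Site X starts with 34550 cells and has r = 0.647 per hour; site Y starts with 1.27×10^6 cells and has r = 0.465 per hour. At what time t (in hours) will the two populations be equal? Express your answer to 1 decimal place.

Set 34550·e^(0.647t) = 1.27×10^6·e^(0.465t).
e^((0.647 − 0.465)t) = 1.27×10^6/34550 → e^(0.182·t) = 36.758.
0.182·t = ln(36.758) = 3.6044, so t = 3.6044/0.182 = 19.804.

19.8 hours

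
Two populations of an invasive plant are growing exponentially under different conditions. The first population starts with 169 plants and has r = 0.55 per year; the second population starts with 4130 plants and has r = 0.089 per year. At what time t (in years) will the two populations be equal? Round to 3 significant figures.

6.93 years

Set 169·e^(0.55t) = 4130·e^(0.089t).
e^((0.55 − 0.089)t) = 4130/169 → e^(0.461·t) = 24.438.
0.461·t = ln(24.438) = 3.1961, so t = 3.1961/0.461 = 6.933.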